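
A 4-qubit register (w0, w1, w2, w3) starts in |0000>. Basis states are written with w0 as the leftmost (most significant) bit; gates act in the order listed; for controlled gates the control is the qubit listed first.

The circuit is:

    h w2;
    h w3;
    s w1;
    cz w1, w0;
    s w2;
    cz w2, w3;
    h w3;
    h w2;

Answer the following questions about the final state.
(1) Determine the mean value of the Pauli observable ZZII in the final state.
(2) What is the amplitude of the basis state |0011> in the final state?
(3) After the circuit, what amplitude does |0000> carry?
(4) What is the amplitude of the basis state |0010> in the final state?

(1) The expectation value of ZZII is 1.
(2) |0011> carries amplitude -I/2 in the final state.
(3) The amplitude on |0000> is 1/2.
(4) |0010> carries amplitude 1/2 in the final state.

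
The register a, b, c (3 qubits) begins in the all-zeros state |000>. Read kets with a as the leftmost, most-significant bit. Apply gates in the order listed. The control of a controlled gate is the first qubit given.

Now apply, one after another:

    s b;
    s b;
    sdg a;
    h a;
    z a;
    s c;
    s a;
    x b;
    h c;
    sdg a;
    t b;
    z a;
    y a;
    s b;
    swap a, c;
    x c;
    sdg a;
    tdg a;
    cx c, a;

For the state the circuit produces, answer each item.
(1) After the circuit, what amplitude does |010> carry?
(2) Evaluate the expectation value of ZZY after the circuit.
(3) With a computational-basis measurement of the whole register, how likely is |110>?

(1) |010> carries amplitude -exp(I*pi/4)/2 in the final state.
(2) In the final state, ZZY has expectation -sqrt(2)/2.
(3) The probability of measuring |110> is 1/4.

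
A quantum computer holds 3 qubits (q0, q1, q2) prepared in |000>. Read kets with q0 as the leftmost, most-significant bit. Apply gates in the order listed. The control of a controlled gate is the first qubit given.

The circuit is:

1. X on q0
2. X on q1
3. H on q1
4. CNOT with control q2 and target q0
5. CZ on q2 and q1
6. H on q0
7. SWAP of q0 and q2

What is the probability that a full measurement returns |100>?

The probability of measuring |100> is 0.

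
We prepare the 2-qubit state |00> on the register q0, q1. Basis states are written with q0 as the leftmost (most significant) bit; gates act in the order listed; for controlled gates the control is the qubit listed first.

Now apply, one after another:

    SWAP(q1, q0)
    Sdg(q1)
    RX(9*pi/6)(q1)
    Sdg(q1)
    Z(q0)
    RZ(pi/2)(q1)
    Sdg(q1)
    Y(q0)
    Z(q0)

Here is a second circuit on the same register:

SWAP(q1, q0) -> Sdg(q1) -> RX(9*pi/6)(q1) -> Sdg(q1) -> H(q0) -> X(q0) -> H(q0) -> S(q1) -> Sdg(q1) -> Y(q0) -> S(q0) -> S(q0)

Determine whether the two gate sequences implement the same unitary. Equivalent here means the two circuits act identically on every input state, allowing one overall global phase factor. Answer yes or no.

Yes — the two circuits implement the same unitary up to a global phase.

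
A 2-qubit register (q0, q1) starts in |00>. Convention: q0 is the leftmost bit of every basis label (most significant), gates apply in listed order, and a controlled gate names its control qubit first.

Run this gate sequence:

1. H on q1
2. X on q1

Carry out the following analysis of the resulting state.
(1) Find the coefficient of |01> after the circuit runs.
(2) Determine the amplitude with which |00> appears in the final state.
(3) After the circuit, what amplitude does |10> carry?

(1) |01> carries amplitude sqrt(2)/2 in the final state.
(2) |00> carries amplitude sqrt(2)/2 in the final state.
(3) The amplitude on |10> is 0.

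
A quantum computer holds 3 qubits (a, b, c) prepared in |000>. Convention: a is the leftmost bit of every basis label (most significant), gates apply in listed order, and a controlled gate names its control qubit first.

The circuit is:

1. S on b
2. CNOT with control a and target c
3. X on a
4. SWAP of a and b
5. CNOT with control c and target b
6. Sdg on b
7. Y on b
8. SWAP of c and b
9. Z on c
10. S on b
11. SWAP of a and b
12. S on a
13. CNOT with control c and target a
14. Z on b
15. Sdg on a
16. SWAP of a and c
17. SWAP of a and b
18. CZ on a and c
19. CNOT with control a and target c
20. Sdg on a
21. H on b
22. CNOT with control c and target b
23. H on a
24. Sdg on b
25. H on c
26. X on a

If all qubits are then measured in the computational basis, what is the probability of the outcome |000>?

A full measurement returns |000> with probability 1/8.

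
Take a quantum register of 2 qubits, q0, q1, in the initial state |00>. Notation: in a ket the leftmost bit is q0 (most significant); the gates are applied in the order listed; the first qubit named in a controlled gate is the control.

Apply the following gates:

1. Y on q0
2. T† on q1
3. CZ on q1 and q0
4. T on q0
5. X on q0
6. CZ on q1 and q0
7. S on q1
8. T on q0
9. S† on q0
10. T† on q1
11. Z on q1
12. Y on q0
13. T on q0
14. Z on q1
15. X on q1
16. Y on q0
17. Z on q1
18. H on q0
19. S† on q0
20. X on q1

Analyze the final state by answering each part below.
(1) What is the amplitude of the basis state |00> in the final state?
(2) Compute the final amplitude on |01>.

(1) |00> carries amplitude sqrt(2)/2 in the final state.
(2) |01> carries amplitude 0 in the final state.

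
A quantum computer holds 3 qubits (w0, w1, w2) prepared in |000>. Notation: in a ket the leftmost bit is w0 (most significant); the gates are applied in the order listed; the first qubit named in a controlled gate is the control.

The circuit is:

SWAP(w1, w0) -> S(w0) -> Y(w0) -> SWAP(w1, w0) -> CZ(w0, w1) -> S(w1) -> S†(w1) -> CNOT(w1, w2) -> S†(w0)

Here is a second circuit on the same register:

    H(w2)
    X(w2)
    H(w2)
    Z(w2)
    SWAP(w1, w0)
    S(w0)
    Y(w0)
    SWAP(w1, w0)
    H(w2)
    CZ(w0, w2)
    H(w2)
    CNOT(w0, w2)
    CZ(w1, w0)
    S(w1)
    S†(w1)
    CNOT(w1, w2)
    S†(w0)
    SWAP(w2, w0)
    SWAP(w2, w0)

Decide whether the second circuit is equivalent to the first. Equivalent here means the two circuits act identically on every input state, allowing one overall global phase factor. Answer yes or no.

Yes: on every input state the two circuits agree up to one overall phase factor.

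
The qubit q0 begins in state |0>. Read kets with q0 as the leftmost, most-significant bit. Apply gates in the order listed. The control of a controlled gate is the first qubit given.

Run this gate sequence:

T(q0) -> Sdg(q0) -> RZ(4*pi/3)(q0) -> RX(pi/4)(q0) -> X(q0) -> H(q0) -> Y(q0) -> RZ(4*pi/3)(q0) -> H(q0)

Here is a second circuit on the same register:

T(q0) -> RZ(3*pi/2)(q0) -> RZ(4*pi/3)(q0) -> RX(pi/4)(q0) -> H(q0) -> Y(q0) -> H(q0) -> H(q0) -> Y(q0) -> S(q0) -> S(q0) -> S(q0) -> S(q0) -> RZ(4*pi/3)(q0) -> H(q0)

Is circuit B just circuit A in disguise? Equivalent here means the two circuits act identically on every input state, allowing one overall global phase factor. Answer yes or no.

No — the two circuits implement different unitaries, even allowing a global phase.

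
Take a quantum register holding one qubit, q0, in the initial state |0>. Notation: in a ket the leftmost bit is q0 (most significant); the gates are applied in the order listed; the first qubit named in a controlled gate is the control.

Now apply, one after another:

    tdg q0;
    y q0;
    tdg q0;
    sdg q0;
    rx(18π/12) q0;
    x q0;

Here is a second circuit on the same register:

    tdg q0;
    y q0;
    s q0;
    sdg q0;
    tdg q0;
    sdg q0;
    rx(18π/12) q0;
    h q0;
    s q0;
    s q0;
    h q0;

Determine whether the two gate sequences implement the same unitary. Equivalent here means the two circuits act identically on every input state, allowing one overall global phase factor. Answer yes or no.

Yes, they are equivalent — the unitaries differ by at most a global phase.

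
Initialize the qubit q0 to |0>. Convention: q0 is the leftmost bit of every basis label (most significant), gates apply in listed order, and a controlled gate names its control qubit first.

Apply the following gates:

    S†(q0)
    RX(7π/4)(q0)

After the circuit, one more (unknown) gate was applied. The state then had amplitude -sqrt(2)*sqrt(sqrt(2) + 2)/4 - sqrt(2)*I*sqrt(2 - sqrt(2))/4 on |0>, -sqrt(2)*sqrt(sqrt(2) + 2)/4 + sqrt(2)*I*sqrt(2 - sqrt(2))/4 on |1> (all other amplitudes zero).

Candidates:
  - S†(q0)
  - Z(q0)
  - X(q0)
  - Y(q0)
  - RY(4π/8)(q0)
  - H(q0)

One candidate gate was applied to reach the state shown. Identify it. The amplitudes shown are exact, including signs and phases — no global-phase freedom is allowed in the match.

The applied gate was H(q0).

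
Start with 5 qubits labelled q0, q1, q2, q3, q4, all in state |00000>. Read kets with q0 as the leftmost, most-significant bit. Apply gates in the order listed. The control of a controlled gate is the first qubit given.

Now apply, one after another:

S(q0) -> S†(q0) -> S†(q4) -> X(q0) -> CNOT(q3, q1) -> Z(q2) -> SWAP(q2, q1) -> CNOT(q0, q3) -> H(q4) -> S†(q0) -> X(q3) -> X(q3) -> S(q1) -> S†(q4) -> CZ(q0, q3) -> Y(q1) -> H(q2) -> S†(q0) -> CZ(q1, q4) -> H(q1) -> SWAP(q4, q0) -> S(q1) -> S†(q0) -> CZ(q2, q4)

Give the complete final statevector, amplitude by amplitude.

The final amplitudes are sqrt(2)*I/4 on |00011>, -sqrt(2)*I/4 on |00111>, sqrt(2)/4 on |01011>, -sqrt(2)/4 on |01111>, sqrt(2)*I/4 on |10011>, -sqrt(2)*I/4 on |10111>, sqrt(2)/4 on |11011>, -sqrt(2)/4 on |11111>, and 0 on every other basis state.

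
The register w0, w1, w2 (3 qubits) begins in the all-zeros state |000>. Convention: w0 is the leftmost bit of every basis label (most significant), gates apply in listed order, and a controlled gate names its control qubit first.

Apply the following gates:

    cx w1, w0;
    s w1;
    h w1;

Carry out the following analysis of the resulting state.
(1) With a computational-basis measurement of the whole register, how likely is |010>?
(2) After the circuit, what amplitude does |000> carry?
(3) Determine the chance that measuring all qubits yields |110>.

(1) Outcome |010> occurs with probability 1/2.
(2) The final state's coefficient on |000> equals sqrt(2)/2.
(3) The probability of measuring |110> is 0.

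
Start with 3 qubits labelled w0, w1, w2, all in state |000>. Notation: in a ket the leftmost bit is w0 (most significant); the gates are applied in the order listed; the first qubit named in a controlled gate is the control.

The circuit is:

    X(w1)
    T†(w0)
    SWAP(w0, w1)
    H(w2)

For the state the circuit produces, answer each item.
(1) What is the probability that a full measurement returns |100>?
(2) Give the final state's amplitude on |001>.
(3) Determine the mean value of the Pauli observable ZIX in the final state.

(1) The probability of measuring |100> is 1/2.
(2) |001> carries amplitude 0 in the final state.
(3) In the final state, ZIX has expectation -1.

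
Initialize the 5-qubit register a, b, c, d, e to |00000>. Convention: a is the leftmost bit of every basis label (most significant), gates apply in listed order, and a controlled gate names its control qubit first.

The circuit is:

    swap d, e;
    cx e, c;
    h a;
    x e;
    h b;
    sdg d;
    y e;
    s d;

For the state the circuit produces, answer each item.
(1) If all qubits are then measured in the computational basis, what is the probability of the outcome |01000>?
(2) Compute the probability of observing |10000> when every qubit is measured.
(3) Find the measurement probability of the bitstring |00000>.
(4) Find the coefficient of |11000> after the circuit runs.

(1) The probability of measuring |01000> is 1/4.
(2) The probability of measuring |10000> is 1/4.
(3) Outcome |00000> occurs with probability 1/4.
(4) |11000> carries amplitude -I/2 in the final state.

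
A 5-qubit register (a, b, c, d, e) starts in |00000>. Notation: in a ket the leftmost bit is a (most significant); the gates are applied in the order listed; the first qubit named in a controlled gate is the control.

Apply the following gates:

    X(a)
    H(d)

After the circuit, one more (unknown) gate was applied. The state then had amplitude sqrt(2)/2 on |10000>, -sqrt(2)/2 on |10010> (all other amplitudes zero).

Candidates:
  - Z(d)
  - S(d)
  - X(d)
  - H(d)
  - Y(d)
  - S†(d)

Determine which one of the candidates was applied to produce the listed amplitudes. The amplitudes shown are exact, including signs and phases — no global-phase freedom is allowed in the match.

The applied gate was Z(d).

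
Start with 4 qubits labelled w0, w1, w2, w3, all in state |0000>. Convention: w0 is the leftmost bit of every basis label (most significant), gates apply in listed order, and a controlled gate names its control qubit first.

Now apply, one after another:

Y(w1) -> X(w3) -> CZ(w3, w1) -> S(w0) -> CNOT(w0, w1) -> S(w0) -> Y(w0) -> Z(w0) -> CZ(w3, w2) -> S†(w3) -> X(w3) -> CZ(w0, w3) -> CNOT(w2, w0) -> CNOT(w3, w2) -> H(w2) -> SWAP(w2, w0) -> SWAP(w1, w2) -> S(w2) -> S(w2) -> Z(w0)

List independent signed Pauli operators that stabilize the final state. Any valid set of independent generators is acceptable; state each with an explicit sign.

The final state is stabilized by the group generated by -XIII, -IZII, -IIZI, +IIIZ; other independent generating sets are equally valid.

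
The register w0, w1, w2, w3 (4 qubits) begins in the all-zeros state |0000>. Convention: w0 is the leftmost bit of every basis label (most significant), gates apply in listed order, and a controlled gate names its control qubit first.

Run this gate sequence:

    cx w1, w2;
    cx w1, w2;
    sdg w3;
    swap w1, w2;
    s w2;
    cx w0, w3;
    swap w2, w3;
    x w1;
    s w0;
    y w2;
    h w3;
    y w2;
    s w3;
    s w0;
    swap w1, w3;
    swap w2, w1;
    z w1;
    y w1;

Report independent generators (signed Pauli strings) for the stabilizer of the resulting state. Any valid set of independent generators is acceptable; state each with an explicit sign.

The stabilizer group can be generated by +IIYI, +ZIII, -IZII, -IIIZ, among other valid generating sets.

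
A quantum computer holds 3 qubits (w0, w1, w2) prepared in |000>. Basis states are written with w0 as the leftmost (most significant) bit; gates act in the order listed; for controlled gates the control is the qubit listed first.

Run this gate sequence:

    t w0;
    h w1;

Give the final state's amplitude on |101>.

The final state's coefficient on |101> equals 0.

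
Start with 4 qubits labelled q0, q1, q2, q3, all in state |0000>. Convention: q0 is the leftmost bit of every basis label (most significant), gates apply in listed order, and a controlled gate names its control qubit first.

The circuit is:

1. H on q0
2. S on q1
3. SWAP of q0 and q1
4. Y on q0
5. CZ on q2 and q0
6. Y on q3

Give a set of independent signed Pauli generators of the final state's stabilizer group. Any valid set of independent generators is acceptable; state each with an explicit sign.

The final state is stabilized by the group generated by +IXII, -ZIII, +IIZI, -IIIZ; other independent generating sets are equally valid.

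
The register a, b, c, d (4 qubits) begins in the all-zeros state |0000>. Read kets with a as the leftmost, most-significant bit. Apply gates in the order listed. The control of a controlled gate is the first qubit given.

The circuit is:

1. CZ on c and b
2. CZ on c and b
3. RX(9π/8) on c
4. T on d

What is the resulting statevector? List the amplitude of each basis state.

The resulting statevector has amplitude -sin(pi/16) on |0000>, -I*cos(pi/16) on |0010>, and 0 on every other basis state. Key observation: gates 1-2 undo each other exactly, leaving only the rest of the circuit to track.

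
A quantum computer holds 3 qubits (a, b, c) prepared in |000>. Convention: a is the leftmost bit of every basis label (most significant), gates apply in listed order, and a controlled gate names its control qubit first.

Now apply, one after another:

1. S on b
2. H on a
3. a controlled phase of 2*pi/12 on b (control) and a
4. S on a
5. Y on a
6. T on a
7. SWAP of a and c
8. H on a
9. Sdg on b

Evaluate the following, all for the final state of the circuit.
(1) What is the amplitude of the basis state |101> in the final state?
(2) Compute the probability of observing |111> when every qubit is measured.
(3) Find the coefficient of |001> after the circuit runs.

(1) The final state's coefficient on |101> equals exp(3*I*pi/4)/2.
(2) The probability of measuring |111> is 0.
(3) The amplitude on |001> is exp(3*I*pi/4)/2.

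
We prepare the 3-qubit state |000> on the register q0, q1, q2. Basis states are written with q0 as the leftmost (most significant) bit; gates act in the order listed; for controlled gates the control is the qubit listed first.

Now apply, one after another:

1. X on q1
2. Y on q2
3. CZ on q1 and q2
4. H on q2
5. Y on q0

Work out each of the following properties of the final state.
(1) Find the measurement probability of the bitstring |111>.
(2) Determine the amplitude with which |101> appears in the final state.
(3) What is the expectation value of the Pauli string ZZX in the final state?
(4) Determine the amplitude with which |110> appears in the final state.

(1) Outcome |111> occurs with probability 1/2.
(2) The amplitude on |101> is 0.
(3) The expectation value of ZZX is -1.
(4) The final state's coefficient on |110> equals sqrt(2)/2.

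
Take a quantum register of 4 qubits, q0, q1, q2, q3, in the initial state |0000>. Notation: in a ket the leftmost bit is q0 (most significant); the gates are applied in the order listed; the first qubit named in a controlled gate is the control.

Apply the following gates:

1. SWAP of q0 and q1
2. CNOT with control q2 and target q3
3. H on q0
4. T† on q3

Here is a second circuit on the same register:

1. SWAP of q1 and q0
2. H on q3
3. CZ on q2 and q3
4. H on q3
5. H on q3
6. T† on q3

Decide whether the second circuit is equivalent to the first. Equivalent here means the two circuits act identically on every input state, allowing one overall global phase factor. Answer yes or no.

No: there is an input state on which the two circuits produce genuinely different outputs (not merely differing by a phase).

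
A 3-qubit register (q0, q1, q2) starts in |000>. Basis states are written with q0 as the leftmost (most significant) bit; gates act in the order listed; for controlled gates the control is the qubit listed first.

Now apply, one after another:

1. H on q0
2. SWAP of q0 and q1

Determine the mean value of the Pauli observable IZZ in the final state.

In the final state, IZZ has expectation 0.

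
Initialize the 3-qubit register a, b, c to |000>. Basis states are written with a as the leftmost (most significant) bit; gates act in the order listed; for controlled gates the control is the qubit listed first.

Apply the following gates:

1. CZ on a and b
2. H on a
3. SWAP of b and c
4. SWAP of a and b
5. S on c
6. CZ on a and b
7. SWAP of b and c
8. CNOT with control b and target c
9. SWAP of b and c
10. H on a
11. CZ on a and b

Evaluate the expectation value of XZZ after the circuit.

In the final state, XZZ has expectation 1.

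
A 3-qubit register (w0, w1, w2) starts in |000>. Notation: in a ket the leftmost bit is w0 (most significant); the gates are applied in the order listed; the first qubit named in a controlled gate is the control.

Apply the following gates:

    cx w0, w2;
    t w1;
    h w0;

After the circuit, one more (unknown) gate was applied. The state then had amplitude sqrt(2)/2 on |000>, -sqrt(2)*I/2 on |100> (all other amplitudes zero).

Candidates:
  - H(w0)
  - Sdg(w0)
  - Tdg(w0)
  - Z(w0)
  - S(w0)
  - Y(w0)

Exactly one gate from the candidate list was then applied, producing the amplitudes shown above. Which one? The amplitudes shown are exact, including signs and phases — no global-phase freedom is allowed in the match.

The applied gate was Sdg(w0).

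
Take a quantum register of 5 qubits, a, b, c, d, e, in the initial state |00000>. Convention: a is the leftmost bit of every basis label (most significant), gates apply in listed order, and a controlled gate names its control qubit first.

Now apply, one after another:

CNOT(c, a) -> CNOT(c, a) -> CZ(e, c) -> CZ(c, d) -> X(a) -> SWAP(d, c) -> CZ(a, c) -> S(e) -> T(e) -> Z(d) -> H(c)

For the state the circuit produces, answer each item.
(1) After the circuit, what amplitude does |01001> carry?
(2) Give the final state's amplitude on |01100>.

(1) The amplitude on |01001> is 0. Key observation: the block from step 1 through step 2 cancels to the identity and can be dropped.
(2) |01100> carries amplitude 0 in the final state.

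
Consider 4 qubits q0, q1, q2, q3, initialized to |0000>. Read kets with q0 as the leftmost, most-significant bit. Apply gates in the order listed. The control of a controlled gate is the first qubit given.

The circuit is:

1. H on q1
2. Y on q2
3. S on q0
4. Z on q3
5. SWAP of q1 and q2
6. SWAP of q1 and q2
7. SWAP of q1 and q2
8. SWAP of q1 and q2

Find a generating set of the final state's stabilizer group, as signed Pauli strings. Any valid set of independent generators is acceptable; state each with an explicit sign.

The stabilizer group can be generated by +IXII, +ZIII, -IIZI, +IIIZ, among other valid generating sets. Key observation: steps 5-8 multiply out to the identity, so the circuit reduces to the remaining gates.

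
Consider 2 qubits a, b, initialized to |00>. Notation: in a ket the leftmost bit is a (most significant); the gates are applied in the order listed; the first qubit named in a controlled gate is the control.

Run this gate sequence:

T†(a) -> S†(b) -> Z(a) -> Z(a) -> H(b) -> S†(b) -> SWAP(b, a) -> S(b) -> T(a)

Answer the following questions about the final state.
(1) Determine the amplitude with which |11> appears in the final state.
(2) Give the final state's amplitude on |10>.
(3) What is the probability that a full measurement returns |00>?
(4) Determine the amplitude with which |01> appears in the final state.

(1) The amplitude on |11> is 0.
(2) The amplitude on |10> is -sqrt(2)*exp(3*I*pi/4)/2.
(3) Outcome |00> occurs with probability 1/2.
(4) |01> carries amplitude 0 in the final state.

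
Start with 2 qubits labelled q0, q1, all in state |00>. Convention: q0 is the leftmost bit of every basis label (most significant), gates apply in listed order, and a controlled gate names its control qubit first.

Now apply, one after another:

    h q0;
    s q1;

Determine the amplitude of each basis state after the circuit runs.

After the circuit, the state carries amplitude sqrt(2)/2 on |00>, 0 on |01>, sqrt(2)/2 on |10>, 0 on |11>.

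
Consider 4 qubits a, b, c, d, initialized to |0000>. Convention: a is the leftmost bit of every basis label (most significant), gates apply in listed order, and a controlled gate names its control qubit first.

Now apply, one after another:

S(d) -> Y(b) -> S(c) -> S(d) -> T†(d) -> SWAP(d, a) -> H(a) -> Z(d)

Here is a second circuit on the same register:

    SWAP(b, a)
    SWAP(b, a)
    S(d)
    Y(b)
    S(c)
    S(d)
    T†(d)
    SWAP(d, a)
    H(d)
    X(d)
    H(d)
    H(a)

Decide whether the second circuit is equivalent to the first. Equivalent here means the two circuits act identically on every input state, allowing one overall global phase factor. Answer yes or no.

Yes: on every input state the two circuits agree up to one overall phase factor.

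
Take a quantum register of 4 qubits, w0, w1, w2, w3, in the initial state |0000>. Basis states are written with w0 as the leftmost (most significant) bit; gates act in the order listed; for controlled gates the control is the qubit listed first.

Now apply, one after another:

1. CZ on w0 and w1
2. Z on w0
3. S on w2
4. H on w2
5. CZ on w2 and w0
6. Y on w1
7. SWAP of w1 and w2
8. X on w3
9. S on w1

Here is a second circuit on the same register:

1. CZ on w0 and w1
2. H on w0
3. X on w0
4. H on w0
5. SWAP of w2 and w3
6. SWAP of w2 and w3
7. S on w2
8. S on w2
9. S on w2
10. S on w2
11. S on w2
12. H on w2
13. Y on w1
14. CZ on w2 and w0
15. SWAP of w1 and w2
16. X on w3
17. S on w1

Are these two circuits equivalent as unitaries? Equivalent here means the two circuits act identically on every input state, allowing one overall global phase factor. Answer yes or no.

Yes, they are equivalent — the unitaries differ by at most a global phase.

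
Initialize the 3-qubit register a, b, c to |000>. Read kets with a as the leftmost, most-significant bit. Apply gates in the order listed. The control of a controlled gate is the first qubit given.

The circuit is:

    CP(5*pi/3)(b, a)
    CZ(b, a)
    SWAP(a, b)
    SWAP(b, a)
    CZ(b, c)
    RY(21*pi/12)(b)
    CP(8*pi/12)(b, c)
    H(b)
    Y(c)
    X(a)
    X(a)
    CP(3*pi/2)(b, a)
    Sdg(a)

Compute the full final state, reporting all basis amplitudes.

After the circuit, the state carries amplitude -sqrt(2)*I*sqrt(sqrt(2) + 2)/4 + sqrt(2)*I*sqrt(2 - sqrt(2))/4 on |001>, -sqrt(2)*I*sqrt(sqrt(2) + 2)/4 - sqrt(2)*I*sqrt(2 - sqrt(2))/4 on |011>, and 0 on every other basis state. Key observation: the block from step 10 through step 11 cancels to the identity and can be dropped.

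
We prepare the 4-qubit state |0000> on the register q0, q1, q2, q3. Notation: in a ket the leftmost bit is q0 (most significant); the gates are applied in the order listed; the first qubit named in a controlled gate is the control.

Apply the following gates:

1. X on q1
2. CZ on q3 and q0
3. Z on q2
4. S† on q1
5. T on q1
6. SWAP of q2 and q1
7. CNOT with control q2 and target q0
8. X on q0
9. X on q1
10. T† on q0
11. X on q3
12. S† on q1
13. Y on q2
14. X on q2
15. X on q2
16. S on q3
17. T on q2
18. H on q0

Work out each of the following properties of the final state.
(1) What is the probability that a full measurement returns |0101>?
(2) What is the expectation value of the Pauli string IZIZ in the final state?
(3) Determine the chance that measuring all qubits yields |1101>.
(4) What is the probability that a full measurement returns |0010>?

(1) Outcome |0101> occurs with probability 1/2.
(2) In the final state, IZIZ has expectation 1.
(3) The probability of measuring |1101> is 1/2.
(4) The probability of measuring |0010> is 0.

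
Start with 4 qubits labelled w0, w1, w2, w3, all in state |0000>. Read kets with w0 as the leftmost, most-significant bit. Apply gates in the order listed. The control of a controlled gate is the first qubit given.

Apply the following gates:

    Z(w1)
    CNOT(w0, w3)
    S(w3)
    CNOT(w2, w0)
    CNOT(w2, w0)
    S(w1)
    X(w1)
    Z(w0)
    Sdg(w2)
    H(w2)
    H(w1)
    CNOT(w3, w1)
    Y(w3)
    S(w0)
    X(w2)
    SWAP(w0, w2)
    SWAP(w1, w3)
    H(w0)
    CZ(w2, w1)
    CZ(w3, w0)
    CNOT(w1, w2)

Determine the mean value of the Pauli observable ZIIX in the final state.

In the final state, ZIIX has expectation -1. Key observation: gates 4-5 undo each other exactly, leaving only the rest of the circuit to track.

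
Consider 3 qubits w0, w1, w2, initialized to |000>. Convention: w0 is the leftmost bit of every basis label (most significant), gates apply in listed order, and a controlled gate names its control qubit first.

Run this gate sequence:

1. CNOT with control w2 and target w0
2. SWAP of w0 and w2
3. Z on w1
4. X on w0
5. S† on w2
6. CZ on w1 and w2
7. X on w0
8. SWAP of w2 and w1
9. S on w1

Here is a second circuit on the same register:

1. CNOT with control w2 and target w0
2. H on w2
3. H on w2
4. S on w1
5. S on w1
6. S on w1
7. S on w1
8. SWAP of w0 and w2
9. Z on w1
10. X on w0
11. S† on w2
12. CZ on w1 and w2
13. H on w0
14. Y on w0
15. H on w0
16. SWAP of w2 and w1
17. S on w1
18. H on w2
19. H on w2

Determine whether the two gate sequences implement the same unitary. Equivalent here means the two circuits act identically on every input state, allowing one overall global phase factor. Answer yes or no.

No, they are not equivalent — no single phase factor reconciles the two unitaries.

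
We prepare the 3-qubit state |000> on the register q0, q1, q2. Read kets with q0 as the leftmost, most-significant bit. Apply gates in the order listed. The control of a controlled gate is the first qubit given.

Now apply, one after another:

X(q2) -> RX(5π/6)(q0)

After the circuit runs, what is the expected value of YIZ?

The expectation value of YIZ is 1/2.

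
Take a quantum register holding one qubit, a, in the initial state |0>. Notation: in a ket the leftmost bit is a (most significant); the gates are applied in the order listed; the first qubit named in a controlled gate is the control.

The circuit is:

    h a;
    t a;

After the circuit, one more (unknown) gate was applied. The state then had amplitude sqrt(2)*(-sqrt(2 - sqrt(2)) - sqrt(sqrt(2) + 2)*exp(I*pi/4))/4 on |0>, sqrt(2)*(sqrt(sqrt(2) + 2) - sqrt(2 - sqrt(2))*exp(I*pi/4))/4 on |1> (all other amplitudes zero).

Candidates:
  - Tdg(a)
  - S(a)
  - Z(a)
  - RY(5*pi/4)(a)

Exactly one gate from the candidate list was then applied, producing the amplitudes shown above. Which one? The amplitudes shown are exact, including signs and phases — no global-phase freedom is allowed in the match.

The applied gate was RY(5*pi/4)(a).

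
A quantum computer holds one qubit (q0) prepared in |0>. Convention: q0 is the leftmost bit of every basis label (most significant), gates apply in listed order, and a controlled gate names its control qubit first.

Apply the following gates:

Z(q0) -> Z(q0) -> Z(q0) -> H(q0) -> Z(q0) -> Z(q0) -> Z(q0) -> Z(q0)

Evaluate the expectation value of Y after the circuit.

In the final state, Y has expectation 0.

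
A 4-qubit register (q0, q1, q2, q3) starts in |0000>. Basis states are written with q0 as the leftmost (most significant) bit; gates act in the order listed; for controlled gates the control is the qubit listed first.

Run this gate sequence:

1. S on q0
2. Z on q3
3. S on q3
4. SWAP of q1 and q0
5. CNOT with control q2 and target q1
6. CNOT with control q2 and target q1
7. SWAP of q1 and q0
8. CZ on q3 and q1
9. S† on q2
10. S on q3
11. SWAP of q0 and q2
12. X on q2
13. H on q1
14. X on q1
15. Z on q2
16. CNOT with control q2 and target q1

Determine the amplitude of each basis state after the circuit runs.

The resulting statevector has amplitude -sqrt(2)/2 on |0010>, -sqrt(2)/2 on |0110>, and 0 on every other basis state.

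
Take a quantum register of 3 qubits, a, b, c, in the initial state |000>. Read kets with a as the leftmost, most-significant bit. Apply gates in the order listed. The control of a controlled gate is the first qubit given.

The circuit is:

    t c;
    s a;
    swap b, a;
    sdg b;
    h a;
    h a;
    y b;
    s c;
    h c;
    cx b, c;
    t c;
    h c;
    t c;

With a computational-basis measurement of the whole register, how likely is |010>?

Outcome |010> occurs with probability sqrt(2)/4 + 1/2. Key observation: gates 5-6 undo each other exactly, leaving only the rest of the circuit to track.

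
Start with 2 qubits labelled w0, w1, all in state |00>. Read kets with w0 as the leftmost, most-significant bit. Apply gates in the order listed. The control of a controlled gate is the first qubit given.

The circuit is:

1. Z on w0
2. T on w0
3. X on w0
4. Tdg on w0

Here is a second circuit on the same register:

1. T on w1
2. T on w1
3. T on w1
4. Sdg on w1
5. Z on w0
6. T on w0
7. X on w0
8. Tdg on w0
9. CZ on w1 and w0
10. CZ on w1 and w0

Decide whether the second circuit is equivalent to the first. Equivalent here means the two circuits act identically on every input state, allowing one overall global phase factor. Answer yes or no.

No: there is an input state on which the two circuits produce genuinely different outputs (not merely differing by a phase).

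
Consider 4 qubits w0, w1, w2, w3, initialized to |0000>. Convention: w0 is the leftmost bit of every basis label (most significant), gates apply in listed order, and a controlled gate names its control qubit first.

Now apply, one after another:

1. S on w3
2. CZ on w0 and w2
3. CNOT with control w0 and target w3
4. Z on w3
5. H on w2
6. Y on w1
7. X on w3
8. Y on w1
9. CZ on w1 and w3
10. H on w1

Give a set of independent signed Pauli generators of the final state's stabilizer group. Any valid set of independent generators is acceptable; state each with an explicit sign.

The stabilizer group can be generated by +IXII, +IIXI, +ZIII, -IIIZ, among other valid generating sets.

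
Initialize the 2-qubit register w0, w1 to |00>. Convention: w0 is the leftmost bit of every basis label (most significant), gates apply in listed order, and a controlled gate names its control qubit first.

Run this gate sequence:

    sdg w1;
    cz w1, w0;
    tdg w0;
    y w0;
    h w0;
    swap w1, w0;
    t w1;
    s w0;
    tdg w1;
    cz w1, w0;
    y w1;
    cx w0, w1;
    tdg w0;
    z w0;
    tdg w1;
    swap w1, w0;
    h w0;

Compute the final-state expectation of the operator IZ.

The observable IZ averages to 1.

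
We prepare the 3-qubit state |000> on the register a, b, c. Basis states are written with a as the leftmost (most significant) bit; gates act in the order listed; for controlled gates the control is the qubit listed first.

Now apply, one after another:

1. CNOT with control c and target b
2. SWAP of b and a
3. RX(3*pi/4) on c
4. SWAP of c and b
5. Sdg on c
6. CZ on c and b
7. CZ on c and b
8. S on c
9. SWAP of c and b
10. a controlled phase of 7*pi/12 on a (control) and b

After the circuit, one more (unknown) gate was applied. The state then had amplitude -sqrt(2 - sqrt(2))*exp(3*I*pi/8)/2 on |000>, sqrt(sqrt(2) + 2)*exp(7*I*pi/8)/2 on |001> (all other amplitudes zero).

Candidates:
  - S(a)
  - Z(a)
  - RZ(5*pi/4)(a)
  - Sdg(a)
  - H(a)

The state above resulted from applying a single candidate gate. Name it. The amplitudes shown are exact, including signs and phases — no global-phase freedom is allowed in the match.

The unique candidate consistent with the amplitudes is RZ(5*pi/4)(a).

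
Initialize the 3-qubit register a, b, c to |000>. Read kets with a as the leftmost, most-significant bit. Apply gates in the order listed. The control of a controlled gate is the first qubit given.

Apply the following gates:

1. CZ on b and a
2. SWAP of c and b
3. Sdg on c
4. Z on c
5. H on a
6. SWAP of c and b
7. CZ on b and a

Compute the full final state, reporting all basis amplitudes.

After the circuit, the state carries amplitude sqrt(2)/2 on |000>, sqrt(2)/2 on |100>, and 0 on every other basis state.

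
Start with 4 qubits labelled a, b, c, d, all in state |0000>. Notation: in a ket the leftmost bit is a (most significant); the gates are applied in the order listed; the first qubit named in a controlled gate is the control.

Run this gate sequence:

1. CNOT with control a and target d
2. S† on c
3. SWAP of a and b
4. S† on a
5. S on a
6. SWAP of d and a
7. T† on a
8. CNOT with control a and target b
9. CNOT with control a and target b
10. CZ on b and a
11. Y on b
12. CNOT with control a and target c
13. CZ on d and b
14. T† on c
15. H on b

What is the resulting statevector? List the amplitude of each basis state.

After the circuit, the state carries amplitude sqrt(2)*I/2 on |0000>, -sqrt(2)*I/2 on |0100>, and 0 on every other basis state. Key observation: the block from step 8 through step 9 cancels to the identity and can be dropped.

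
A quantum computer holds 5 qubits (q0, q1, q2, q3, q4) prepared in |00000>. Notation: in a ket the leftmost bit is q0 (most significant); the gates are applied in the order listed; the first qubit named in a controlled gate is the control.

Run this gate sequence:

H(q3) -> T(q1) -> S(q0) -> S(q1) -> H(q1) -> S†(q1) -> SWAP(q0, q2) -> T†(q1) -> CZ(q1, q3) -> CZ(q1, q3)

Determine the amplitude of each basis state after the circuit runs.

The final amplitudes are 1/2 on |00000>, 1/2 on |00010>, -exp(I*pi/4)/2 on |01000>, -exp(I*pi/4)/2 on |01010>, and 0 on every other basis state.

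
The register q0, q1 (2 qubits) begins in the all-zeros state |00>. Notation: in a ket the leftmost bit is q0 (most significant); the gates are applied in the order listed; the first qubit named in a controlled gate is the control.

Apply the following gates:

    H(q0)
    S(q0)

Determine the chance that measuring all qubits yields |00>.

A full measurement returns |00> with probability 1/2.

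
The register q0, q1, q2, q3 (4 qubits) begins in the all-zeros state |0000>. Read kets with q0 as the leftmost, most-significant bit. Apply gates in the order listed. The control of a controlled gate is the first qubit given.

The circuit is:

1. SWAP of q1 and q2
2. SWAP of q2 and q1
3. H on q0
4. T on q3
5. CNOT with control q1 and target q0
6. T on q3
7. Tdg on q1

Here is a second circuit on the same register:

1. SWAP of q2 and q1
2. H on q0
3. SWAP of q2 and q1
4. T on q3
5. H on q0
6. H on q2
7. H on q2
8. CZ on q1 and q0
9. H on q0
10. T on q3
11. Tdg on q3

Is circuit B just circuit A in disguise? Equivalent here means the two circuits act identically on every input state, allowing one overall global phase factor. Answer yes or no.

No, they are not equivalent — no single phase factor reconciles the two unitaries.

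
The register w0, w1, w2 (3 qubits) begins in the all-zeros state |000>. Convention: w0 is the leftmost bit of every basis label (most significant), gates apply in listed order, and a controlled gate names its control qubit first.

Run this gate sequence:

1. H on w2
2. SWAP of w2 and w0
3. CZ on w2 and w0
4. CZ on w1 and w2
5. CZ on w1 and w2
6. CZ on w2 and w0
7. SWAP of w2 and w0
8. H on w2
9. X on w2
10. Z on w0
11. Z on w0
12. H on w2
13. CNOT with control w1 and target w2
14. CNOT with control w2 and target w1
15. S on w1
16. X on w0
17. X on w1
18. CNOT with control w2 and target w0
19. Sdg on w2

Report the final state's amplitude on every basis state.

The final amplitudes are -sqrt(2)/2 on |001>, sqrt(2)/2 on |110>, and 0 on every other basis state.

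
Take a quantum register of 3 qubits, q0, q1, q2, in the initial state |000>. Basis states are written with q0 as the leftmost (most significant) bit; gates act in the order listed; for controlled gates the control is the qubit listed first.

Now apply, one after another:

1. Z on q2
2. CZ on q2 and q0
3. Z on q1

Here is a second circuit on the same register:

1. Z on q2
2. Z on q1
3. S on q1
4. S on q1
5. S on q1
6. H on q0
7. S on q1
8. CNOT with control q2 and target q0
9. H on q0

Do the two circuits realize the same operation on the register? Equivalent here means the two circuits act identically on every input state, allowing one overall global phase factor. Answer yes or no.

Yes — the two circuits implement the same unitary up to a global phase.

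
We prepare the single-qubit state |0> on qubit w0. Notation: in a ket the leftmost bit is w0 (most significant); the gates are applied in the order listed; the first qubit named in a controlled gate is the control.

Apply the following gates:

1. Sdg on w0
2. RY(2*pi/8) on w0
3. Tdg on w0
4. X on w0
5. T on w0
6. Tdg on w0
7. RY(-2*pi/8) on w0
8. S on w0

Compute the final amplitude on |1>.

The amplitude on |1> is (-(sqrt(2) + 2)*exp(3*I*pi/4) - sqrt(2)*I + 2*I)*exp(3*I*pi/4)/4.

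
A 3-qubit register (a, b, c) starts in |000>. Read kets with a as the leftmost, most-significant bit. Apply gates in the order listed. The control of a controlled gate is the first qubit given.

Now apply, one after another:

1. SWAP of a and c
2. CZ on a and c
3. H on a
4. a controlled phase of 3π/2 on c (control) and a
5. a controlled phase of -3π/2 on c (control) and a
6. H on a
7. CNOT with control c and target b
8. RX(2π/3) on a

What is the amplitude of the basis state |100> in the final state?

The amplitude on |100> is -sqrt(3)*I/2.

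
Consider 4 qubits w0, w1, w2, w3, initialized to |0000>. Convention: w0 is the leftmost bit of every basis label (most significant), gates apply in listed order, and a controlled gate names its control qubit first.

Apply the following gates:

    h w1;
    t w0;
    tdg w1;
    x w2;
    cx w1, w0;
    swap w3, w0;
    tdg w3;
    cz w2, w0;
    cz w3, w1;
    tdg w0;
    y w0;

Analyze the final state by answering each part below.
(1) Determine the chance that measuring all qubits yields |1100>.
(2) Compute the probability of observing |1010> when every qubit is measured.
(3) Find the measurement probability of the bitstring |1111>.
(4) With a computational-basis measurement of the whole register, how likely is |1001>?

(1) A full measurement returns |1100> with probability 0.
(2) A full measurement returns |1010> with probability 1/2.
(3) A full measurement returns |1111> with probability 1/2.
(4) Outcome |1001> occurs with probability 0.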